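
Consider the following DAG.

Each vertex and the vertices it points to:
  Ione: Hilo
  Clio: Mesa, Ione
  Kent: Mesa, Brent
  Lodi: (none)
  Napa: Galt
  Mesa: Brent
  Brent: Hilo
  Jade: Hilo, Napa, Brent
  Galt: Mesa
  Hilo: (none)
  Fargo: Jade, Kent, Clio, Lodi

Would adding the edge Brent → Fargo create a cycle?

Yes

Adding Brent→Fargo creates a cycle iff Fargo can already reach Brent.
Path from Fargo: Fargo → Jade → Brent.
So Fargo → … → Brent → Fargo is a cycle.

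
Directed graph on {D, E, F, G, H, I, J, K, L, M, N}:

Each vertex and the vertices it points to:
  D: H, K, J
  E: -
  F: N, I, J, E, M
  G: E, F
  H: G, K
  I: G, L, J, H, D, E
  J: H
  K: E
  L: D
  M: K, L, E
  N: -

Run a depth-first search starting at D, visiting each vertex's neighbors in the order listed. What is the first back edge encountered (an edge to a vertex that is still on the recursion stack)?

DFS from D (visiting each vertex's neighbors in the order listed); mark gray on enter, black on exit:
D gray
  H gray
    G gray
      E gray
      E black
      F gray
        N gray
        N black
        I gray
          I→G: G is gray → back edge
First back edge: I → G.

I->G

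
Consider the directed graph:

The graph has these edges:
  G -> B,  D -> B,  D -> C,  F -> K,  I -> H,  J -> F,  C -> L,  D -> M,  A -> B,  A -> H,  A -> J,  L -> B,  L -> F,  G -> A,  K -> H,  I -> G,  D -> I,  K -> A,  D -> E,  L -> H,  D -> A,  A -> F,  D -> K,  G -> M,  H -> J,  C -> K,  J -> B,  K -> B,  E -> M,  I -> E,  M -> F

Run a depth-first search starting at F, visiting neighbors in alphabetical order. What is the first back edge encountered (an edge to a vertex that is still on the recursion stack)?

A->F

DFS from F (visiting neighbors in alphabetical order); mark gray on enter, black on exit:
F gray
  K gray
    A gray
      B gray
      B black
      A→F: F is gray → back edge
First back edge: A → F.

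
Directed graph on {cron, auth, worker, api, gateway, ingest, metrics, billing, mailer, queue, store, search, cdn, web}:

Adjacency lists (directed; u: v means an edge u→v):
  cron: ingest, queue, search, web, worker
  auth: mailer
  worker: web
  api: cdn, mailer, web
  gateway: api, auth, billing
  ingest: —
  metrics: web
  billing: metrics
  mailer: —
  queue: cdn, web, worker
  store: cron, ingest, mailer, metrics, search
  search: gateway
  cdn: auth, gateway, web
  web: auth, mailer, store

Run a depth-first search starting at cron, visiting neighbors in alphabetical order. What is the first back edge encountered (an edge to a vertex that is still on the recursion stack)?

DFS from cron (visiting neighbors in alphabetical order); mark gray on enter, black on exit:
cron gray
  ingest gray
  ingest black
  queue gray
    cdn gray
      auth gray
        mailer gray
        mailer black
      auth black
      gateway gray
        api gray
          api→cdn: cdn is gray → back edge
First back edge: api → cdn.

api→cdn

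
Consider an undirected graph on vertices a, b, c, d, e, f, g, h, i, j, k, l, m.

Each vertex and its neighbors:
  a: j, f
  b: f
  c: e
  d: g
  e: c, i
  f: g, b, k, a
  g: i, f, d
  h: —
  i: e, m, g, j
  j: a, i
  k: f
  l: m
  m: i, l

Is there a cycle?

DFS, tracking each vertex's parent; an edge to a visited non-parent vertex closes a cycle.
Start from f:
visit f (parent –)
  visit g (parent f)
    visit i (parent g)
      visit e (parent i)
        visit c (parent e)
          c–e: parent, skip
        e–i: parent, skip
      visit m (parent i)
        m–i: parent, skip
        visit l (parent m)
          l–m: parent, skip
      i–g: parent, skip
      visit j (parent i)
        visit a (parent j)
          a–j: parent, skip
          a–f: f visited and ≠ parent → cycle
Cycle: f – g – i – j – a – f.

Yes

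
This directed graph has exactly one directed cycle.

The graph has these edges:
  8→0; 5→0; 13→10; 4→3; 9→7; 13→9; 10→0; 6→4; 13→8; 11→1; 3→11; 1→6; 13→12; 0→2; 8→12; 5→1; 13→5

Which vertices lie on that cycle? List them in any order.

DFS with gray/black marking from 1:
1 gray
  6 gray
    4 gray
      3 gray
        11 gray
          11→1: 1 is gray → back edge
Back edge closes the cycle 1 → 6 → 4 → 3 → 11 → 1; its vertices are {1, 3, 4, 6, 11}.

1, 3, 4, 6, 11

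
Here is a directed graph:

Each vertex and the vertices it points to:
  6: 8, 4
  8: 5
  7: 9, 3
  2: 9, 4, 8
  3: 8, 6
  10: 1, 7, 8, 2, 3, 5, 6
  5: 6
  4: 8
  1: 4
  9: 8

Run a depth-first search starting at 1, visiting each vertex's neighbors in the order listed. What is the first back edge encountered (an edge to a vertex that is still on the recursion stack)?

6→8

DFS from 1 (visiting each vertex's neighbors in the order listed); mark gray on enter, black on exit:
1 gray
  4 gray
    8 gray
      5 gray
        6 gray
          6→8: 8 is gray → back edge
First back edge: 6 → 8.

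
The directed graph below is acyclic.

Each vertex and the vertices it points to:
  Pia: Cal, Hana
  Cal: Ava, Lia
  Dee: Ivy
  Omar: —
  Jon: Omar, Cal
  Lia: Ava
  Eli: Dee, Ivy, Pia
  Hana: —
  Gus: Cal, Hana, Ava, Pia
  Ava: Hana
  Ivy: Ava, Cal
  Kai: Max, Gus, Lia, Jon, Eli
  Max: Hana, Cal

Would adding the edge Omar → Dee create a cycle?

No

Adding Omar→Dee creates a cycle iff Dee can already reach Omar.
Explore from Dee: no path reaches Omar. The graph stays acyclic.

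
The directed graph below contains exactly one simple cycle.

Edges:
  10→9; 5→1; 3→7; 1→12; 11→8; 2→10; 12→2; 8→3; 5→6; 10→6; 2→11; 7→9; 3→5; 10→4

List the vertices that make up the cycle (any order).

DFS with gray/black marking from 5:
5 gray
  6 gray
  6 black
  1 gray
    12 gray
      2 gray
        11 gray
          8 gray
            3 gray
              3→5: 5 is gray → back edge
Back edge closes the cycle 5 → 1 → 12 → 2 → 11 → 8 → 3 → 5; its vertices are {1, 2, 3, 5, 8, 11, 12}.

1, 2, 3, 5, 8, 11, 12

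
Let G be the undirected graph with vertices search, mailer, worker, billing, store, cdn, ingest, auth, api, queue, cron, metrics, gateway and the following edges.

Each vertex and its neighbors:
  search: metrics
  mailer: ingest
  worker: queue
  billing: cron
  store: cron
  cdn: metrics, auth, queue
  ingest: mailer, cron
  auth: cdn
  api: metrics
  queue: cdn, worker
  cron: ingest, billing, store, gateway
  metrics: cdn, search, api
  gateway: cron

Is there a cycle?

No

DFS, tracking each vertex's parent; an edge to a visited non-parent vertex closes a cycle.
Start from metrics:
visit metrics (parent –)
  visit cdn (parent metrics)
    cdn–metrics: parent, skip
    visit auth (parent cdn)
      auth–cdn: parent, skip
    visit queue (parent cdn)
      queue–cdn: parent, skip
      visit worker (parent queue)
        worker–queue: parent, skip
  visit search (parent metrics)
    search–metrics: parent, skip
  visit api (parent metrics)
    api–metrics: parent, skip
visit mailer (parent –)
  visit ingest (parent mailer)
    ingest–mailer: parent, skip
    visit cron (parent ingest)
      cron–ingest: parent, skip
      visit billing (parent cron)
        billing–cron: parent, skip
      visit store (parent cron)
        store–cron: parent, skip
      visit gateway (parent cron)
        gateway–cron: parent, skip
No non-parent visited neighbor found — the graph is a forest.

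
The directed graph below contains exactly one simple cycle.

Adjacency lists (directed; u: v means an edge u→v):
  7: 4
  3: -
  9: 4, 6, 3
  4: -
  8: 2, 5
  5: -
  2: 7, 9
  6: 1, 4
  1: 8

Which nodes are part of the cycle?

1, 2, 6, 8, 9

DFS with gray/black marking from 8:
8 gray
  2 gray
    7 gray
      4 gray
      4 black
    7 black
    9 gray
      9→4: 4 black — skip
      6 gray
        1 gray
          1→8: 8 is gray → back edge
Back edge closes the cycle 8 → 2 → 9 → 6 → 1 → 8; its vertices are {1, 2, 6, 8, 9}.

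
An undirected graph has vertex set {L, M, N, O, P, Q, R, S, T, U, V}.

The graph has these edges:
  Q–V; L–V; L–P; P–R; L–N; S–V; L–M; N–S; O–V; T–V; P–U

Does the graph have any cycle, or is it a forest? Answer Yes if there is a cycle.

Yes

DFS, tracking each vertex's parent; an edge to a visited non-parent vertex closes a cycle.
Start from T:
visit T (parent –)
  visit V (parent T)
    V–T: parent, skip
    visit L (parent V)
      L–V: parent, skip
      visit P (parent L)
        visit R (parent P)
          R–P: parent, skip
        visit U (parent P)
          U–P: parent, skip
        P–L: parent, skip
      visit M (parent L)
        M–L: parent, skip
      visit N (parent L)
        visit S (parent N)
          S–N: parent, skip
          S–V: V visited and ≠ parent → cycle
Cycle: V – L – N – S – V.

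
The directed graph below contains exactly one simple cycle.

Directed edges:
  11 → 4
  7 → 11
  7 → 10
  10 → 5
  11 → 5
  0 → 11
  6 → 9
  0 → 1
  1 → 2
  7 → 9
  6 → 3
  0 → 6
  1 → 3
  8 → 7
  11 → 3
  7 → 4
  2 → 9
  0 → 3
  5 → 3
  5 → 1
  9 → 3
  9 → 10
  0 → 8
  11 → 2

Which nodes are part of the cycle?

DFS with gray/black marking from 1:
1 gray
  3 gray
  3 black
  2 gray
    9 gray
      10 gray
        5 gray
          5→1: 1 is gray → back edge
Back edge closes the cycle 1 → 2 → 9 → 10 → 5 → 1; its vertices are {1, 2, 5, 9, 10}.

1, 2, 5, 9, 10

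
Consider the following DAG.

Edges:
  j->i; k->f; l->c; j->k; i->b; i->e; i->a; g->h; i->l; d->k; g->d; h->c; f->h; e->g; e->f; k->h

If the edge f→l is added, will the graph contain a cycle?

No

Adding f→l creates a cycle iff l can already reach f.
Explore from l: no path reaches f. The graph stays acyclic.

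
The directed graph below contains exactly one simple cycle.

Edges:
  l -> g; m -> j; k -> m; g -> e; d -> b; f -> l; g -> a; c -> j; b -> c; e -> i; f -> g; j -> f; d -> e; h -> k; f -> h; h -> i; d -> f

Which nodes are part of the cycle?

f, h, j, k, m

DFS with gray/black marking from f:
f gray
  h gray
    i gray
    i black
    k gray
      m gray
        j gray
          j→f: f is gray → back edge
Back edge closes the cycle f → h → k → m → j → f; its vertices are {f, h, j, k, m}.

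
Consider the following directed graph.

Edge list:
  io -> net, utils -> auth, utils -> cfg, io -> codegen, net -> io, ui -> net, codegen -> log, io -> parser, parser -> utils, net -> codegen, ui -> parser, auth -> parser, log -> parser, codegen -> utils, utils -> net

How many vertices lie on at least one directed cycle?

A vertex is on a directed cycle iff it belongs to a strongly connected component of size ≥ 2 (or has a self-loop).
The vertices on cycles are {io, log, net, auth, utils, parser, codegen} — 7 in total.

7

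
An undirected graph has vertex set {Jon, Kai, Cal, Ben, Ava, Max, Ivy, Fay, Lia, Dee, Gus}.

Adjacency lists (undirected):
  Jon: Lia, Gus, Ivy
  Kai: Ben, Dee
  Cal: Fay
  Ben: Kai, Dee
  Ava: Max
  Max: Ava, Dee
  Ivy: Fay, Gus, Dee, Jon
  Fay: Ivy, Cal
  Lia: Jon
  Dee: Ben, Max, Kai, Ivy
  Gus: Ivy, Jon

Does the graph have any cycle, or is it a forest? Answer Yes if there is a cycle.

Yes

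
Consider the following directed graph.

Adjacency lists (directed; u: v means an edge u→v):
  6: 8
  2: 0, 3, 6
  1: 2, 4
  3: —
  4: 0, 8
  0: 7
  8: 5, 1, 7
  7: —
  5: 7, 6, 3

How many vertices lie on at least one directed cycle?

A vertex is on a directed cycle iff it belongs to a strongly connected component of size ≥ 2 (or has a self-loop).
The vertices on cycles are {1, 2, 4, 5, 6, 8} — 6 in total.

6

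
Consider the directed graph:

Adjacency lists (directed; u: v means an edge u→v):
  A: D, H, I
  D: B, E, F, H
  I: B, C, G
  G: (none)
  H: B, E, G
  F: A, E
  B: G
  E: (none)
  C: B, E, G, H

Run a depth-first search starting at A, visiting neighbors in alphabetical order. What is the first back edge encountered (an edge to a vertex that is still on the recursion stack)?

DFS from A (visiting neighbors in alphabetical order); mark gray on enter, black on exit:
A gray
  D gray
    B gray
      G gray
      G black
    B black
    E gray
    E black
    F gray
      F→A: A is gray → back edge
First back edge: F → A.

F->A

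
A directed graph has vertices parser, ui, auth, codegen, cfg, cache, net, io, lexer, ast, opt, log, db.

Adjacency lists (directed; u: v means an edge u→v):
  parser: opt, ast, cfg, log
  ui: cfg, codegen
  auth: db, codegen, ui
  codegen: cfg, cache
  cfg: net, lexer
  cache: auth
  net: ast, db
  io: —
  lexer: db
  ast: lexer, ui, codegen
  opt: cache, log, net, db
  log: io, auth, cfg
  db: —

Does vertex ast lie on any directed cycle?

ast is on a cycle iff ast can reach itself via ≥1 edge.
ast → ui → cfg → net → ast — yes.

Yes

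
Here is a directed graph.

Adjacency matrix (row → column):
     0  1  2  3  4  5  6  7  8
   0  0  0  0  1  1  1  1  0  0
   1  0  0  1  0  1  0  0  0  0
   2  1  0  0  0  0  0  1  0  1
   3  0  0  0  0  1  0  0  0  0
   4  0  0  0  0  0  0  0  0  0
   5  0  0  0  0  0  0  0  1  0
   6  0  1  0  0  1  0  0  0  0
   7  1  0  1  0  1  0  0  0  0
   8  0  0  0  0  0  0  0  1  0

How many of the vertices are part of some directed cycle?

7

A vertex is on a directed cycle iff it belongs to a strongly connected component of size ≥ 2 (or has a self-loop).
The vertices on cycles are {0, 1, 2, 5, 6, 7, 8} — 7 in total.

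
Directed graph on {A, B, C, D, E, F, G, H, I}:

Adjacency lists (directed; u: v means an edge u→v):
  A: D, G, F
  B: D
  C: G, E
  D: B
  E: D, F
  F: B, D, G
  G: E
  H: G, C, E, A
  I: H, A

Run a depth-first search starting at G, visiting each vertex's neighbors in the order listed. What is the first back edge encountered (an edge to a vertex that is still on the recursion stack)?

DFS from G (visiting each vertex's neighbors in the order listed); mark gray on enter, black on exit:
G gray
  E gray
    D gray
      B gray
        B→D: D is gray → back edge
First back edge: B → D.

B→D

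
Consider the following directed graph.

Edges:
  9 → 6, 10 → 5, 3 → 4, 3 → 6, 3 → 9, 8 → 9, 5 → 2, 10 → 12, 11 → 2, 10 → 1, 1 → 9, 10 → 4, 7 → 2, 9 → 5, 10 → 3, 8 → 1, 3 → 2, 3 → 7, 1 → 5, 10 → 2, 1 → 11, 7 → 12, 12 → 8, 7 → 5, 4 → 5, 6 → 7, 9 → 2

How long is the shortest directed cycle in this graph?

For each vertex v, BFS finds the shortest path from v back to v.
The shortest such closed walk is 12 → 8 → 9 → 6 → 7 → 12, length 5.

5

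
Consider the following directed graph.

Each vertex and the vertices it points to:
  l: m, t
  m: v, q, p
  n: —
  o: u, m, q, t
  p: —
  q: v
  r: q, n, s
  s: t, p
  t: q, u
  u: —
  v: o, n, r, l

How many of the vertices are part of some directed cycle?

8

A vertex is on a directed cycle iff it belongs to a strongly connected component of size ≥ 2 (or has a self-loop).
The vertices on cycles are {l, m, o, q, r, s, t, v} — 8 in total.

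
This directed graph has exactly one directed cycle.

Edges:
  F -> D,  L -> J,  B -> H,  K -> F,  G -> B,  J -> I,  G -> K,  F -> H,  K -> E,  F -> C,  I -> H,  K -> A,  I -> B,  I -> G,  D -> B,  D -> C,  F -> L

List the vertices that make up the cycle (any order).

DFS with gray/black marking from K:
K gray
  F gray
    L gray
      J gray
        I gray
          B gray
            H gray
            H black
          B black
          G gray
            G→K: K is gray → back edge
Back edge closes the cycle K → F → L → J → I → G → K; its vertices are {F, G, I, J, K, L}.

F, G, I, J, K, L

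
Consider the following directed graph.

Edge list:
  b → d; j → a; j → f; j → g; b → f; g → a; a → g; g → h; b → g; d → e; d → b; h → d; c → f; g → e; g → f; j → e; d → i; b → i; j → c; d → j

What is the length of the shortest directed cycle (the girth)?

2

For each vertex v, BFS finds the shortest path from v back to v.
The shortest such closed walk is d → b → d, length 2.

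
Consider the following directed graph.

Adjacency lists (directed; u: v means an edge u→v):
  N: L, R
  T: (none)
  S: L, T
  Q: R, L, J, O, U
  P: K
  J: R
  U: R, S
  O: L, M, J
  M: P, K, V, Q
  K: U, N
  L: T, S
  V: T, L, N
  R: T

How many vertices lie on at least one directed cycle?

5

A vertex is on a directed cycle iff it belongs to a strongly connected component of size ≥ 2 (or has a self-loop).
The vertices on cycles are {L, M, O, Q, S} — 5 in total.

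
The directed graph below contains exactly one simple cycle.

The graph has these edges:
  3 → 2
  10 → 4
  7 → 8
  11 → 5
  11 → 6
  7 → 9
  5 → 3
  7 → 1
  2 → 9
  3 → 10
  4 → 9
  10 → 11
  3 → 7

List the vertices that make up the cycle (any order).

DFS with gray/black marking from 5:
5 gray
  3 gray
    10 gray
      11 gray
        6 gray
        6 black
        11→5: 5 is gray → back edge
Back edge closes the cycle 5 → 3 → 10 → 11 → 5; its vertices are {3, 5, 10, 11}.

3, 5, 10, 11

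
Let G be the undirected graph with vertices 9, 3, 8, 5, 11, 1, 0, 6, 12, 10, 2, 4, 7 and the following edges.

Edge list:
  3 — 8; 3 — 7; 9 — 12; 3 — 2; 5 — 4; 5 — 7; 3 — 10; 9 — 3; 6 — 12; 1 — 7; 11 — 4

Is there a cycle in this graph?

No

DFS, tracking each vertex's parent; an edge to a visited non-parent vertex closes a cycle.
Start from 3:
visit 3 (parent –)
  visit 7 (parent 3)
    visit 1 (parent 7)
      1–7: parent, skip
    visit 5 (parent 7)
      5–7: parent, skip
      visit 4 (parent 5)
        visit 11 (parent 4)
          11–4: parent, skip
        4–5: parent, skip
    7–3: parent, skip
  visit 8 (parent 3)
    8–3: parent, skip
  visit 10 (parent 3)
    10–3: parent, skip
  visit 2 (parent 3)
    2–3: parent, skip
  visit 9 (parent 3)
    visit 12 (parent 9)
      12–9: parent, skip
      visit 6 (parent 12)
        6–12: parent, skip
    9–3: parent, skip
visit 0 (parent –)
No non-parent visited neighbor found — the graph is a forest.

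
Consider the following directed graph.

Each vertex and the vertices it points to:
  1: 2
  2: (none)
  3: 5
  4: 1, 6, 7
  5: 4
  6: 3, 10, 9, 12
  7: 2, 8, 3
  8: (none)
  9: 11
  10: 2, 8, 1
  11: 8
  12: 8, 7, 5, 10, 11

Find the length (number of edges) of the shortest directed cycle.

4

For each vertex v, BFS finds the shortest path from v back to v.
The shortest such closed walk is 6 → 12 → 5 → 4 → 6, length 4.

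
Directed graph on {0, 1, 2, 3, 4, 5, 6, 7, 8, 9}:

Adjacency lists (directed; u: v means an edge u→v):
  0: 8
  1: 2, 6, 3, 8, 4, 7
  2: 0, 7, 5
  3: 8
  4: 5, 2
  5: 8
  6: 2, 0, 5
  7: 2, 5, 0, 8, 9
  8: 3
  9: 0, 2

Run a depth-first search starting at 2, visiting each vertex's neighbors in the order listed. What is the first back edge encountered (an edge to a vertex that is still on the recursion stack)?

3->8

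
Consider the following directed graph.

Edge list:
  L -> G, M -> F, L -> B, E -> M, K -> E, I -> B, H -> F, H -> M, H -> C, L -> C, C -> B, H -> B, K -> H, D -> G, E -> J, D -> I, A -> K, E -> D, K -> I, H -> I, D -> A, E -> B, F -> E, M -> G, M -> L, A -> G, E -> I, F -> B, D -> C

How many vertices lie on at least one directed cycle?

7

A vertex is on a directed cycle iff it belongs to a strongly connected component of size ≥ 2 (or has a self-loop).
The vertices on cycles are {A, D, E, F, H, K, M} — 7 in total.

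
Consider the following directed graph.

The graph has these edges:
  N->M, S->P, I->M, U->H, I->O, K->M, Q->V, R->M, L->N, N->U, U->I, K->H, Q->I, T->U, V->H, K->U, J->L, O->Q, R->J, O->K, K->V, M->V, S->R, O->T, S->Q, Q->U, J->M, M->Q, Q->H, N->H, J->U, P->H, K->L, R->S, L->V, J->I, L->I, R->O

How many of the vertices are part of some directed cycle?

11

A vertex is on a directed cycle iff it belongs to a strongly connected component of size ≥ 2 (or has a self-loop).
The vertices on cycles are {I, K, L, M, N, O, Q, R, S, T, U} — 11 in total.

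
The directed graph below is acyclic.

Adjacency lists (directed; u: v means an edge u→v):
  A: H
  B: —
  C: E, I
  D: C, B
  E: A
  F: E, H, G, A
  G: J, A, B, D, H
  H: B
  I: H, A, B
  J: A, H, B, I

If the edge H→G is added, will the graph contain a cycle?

Adding H→G creates a cycle iff G can already reach H.
Path from G: G → H.
So G → … → H → G is a cycle.

Yes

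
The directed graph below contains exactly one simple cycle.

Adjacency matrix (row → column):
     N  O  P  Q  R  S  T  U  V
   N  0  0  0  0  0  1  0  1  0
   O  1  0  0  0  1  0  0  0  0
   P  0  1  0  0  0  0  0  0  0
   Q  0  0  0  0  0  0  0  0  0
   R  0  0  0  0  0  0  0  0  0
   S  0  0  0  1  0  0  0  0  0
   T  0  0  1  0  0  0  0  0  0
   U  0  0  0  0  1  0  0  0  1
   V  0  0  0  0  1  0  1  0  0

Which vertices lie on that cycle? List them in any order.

N, O, P, T, U, V

DFS with gray/black marking from O:
O gray
  N gray
    S gray
      Q gray
      Q black
    S black
    U gray
      V gray
        R gray
        R black
        T gray
          P gray
            P→O: O is gray → back edge
Back edge closes the cycle O → N → U → V → T → P → O; its vertices are {N, O, P, T, U, V}.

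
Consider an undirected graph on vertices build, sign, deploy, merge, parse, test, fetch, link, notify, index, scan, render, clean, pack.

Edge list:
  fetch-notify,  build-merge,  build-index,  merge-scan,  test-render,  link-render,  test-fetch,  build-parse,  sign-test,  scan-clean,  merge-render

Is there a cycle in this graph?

DFS, tracking each vertex's parent; an edge to a visited non-parent vertex closes a cycle.
Start from render:
visit render (parent –)
  visit link (parent render)
    link–render: parent, skip
  visit merge (parent render)
    visit build (parent merge)
      visit parse (parent build)
        parse–build: parent, skip
      build–merge: parent, skip
      visit index (parent build)
        index–build: parent, skip
    visit scan (parent merge)
      visit clean (parent scan)
        clean–scan: parent, skip
      scan–merge: parent, skip
    merge–render: parent, skip
  visit test (parent render)
    test–render: parent, skip
    visit fetch (parent test)
      visit notify (parent fetch)
        notify–fetch: parent, skip
      fetch–test: parent, skip
    visit sign (parent test)
      sign–test: parent, skip
visit deploy (parent –)
visit pack (parent –)
No non-parent visited neighbor found — the graph is a forest.

No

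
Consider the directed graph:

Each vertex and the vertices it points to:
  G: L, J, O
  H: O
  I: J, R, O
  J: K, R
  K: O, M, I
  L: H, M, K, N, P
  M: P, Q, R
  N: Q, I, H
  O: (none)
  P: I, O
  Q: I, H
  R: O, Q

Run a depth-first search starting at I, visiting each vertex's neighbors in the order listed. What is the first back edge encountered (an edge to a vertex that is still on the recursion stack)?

P->I

DFS from I (visiting each vertex's neighbors in the order listed); mark gray on enter, black on exit:
I gray
  J gray
    K gray
      O gray
      O black
      M gray
        P gray
          P→I: I is gray → back edge
First back edge: P → I.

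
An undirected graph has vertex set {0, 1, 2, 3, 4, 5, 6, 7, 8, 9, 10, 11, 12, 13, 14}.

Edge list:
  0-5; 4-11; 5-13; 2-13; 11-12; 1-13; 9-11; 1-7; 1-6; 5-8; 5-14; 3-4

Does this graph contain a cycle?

No

DFS, tracking each vertex's parent; an edge to a visited non-parent vertex closes a cycle.
Start from 11:
visit 11 (parent –)
  visit 4 (parent 11)
    visit 3 (parent 4)
      3–4: parent, skip
    4–11: parent, skip
  visit 9 (parent 11)
    9–11: parent, skip
  visit 12 (parent 11)
    12–11: parent, skip
visit 0 (parent –)
  visit 5 (parent 0)
    5–0: parent, skip
    visit 8 (parent 5)
      8–5: parent, skip
    visit 14 (parent 5)
      14–5: parent, skip
    visit 13 (parent 5)
      13–5: parent, skip
      visit 2 (parent 13)
        2–13: parent, skip
      visit 1 (parent 13)
        visit 7 (parent 1)
          7–1: parent, skip
        visit 6 (parent 1)
          6–1: parent, skip
        1–13: parent, skip
visit 10 (parent –)
No non-parent visited neighbor found — the graph is a forest.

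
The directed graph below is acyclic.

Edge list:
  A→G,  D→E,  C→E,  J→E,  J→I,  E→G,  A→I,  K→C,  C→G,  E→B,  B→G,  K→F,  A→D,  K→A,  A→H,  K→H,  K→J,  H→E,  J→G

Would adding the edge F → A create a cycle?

No

Adding F→A creates a cycle iff A can already reach F.
Explore from A: no path reaches F. The graph stays acyclic.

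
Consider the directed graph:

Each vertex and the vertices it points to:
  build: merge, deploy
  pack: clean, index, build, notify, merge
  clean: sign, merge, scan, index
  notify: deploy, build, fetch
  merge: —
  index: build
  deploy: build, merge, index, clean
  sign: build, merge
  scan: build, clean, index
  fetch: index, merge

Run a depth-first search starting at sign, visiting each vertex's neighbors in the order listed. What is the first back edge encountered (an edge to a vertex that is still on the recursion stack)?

deploy→build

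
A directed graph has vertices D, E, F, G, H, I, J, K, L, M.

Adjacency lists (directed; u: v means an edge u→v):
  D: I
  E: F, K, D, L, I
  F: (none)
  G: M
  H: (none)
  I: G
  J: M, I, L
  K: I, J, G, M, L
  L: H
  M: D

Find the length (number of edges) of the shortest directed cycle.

4

For each vertex v, BFS finds the shortest path from v back to v.
The shortest such closed walk is D → I → G → M → D, length 4.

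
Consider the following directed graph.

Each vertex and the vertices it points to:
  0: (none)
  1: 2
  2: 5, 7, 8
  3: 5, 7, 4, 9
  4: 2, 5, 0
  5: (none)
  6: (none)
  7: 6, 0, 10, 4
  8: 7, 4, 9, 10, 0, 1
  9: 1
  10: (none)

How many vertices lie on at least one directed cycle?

A vertex is on a directed cycle iff it belongs to a strongly connected component of size ≥ 2 (or has a self-loop).
The vertices on cycles are {1, 2, 4, 7, 8, 9} — 6 in total.

6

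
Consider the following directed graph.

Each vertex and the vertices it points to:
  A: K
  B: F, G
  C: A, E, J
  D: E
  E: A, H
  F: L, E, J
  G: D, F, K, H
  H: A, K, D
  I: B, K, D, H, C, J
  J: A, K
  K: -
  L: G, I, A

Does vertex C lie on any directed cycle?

No

C lies on a cycle iff there is a path from C back to itself.
Exploring from C, it never reaches itself; equivalently, its strongly connected component is a singleton.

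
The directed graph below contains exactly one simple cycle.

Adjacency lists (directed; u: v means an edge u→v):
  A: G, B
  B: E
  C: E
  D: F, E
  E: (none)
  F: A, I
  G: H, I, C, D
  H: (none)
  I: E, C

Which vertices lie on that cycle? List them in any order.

A, D, F, G

DFS with gray/black marking from A:
A gray
  G gray
    H gray
    H black
    I gray
      E gray
      E black
      C gray
        C→E: E black — skip
      C black
    I black
    G→C: C black — skip
    D gray
      F gray
        F→A: A is gray → back edge
Back edge closes the cycle A → G → D → F → A; its vertices are {A, D, F, G}.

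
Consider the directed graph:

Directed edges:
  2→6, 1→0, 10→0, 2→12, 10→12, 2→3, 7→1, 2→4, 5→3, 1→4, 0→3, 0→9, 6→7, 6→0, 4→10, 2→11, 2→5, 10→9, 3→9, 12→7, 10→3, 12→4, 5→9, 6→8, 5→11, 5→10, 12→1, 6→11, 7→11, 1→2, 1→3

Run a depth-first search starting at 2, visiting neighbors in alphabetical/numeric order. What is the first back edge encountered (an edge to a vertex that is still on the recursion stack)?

DFS from 2 (visiting neighbors in alphabetical/numeric order); mark gray on enter, black on exit:
2 gray
  3 gray
    9 gray
    9 black
  3 black
  4 gray
    10 gray
      0 gray
        0→3: 3 black — skip
        0→9: 9 black — skip
      0 black
      10→3: 3 black — skip
      10→9: 9 black — skip
      12 gray
        1 gray
          1→0: 0 black — skip
          1→2: 2 is gray → back edge
First back edge: 1 → 2.

1->2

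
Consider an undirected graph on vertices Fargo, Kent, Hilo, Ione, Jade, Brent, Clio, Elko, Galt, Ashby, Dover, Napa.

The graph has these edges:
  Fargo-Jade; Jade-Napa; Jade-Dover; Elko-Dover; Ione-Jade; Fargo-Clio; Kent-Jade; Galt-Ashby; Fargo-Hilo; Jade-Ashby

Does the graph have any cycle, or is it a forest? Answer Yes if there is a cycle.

No

DFS, tracking each vertex's parent; an edge to a visited non-parent vertex closes a cycle.
Start from Brent:
visit Brent (parent –)
visit Fargo (parent –)
  visit Hilo (parent Fargo)
    Hilo–Fargo: parent, skip
  visit Clio (parent Fargo)
    Clio–Fargo: parent, skip
  visit Jade (parent Fargo)
    visit Kent (parent Jade)
      Kent–Jade: parent, skip
    visit Dover (parent Jade)
      visit Elko (parent Dover)
        Elko–Dover: parent, skip
      Dover–Jade: parent, skip
    visit Ashby (parent Jade)
      visit Galt (parent Ashby)
        Galt–Ashby: parent, skip
      Ashby–Jade: parent, skip
    visit Napa (parent Jade)
      Napa–Jade: parent, skip
    visit Ione (parent Jade)
      Ione–Jade: parent, skip
    Jade–Fargo: parent, skip
No non-parent visited neighbor found — the graph is a forest.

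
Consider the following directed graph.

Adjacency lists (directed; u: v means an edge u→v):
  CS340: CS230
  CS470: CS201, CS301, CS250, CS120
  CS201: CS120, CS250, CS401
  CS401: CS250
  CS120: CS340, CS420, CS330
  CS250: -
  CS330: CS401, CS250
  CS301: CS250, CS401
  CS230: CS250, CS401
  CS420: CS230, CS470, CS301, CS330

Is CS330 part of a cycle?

No

CS330 lies on a cycle iff there is a path from CS330 back to itself.
Exploring from CS330, it never reaches itself; equivalently, its strongly connected component is a singleton.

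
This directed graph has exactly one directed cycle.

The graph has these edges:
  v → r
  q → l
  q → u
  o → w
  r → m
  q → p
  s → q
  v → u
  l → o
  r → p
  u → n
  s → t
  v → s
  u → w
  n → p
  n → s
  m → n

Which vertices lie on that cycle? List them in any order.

DFS with gray/black marking from s:
s gray
  t gray
  t black
  q gray
    p gray
    p black
    l gray
      o gray
        w gray
        w black
      o black
    l black
    u gray
      u→w: w black — skip
      n gray
        n→s: s is gray → back edge
Back edge closes the cycle s → q → u → n → s; its vertices are {n, q, s, u}.

n, q, s, u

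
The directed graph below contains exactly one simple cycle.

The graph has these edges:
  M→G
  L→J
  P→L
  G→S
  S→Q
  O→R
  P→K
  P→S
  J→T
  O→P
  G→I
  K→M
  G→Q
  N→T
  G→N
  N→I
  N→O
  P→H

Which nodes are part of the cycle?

G, K, M, N, O, P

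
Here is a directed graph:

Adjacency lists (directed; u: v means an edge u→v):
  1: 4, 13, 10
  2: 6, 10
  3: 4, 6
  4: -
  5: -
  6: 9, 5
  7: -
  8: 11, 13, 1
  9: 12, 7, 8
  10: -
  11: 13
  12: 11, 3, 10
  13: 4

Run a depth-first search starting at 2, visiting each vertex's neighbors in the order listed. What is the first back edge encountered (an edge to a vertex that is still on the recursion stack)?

3->6

DFS from 2 (visiting each vertex's neighbors in the order listed); mark gray on enter, black on exit:
2 gray
  6 gray
    9 gray
      12 gray
        11 gray
          13 gray
            4 gray
            4 black
          13 black
        11 black
        3 gray
          3→4: 4 black — skip
          3→6: 6 is gray → back edge
First back edge: 3 → 6.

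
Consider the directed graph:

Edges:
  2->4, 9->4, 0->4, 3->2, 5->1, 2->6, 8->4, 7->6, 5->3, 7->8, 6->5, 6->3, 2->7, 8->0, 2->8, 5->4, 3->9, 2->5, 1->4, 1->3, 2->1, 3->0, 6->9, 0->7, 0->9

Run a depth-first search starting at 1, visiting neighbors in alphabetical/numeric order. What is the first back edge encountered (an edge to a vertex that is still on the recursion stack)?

6→3

DFS from 1 (visiting neighbors in alphabetical/numeric order); mark gray on enter, black on exit:
1 gray
  3 gray
    0 gray
      4 gray
      4 black
      7 gray
        6 gray
          6→3: 3 is gray → back edge
First back edge: 6 → 3.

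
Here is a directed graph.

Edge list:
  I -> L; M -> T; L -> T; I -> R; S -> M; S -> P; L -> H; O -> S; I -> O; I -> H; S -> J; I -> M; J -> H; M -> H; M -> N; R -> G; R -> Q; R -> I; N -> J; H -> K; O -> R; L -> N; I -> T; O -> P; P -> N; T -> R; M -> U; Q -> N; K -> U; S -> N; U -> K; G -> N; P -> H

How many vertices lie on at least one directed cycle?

9

A vertex is on a directed cycle iff it belongs to a strongly connected component of size ≥ 2 (or has a self-loop).
The vertices on cycles are {I, K, L, M, O, R, S, T, U} — 9 in total.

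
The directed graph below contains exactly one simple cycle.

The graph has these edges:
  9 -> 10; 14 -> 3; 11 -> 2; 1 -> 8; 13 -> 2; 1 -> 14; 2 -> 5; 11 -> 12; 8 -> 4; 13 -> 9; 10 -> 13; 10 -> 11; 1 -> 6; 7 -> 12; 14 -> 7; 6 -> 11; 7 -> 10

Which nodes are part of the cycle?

DFS with gray/black marking from 10:
10 gray
  11 gray
    2 gray
      5 gray
      5 black
    2 black
    12 gray
    12 black
  11 black
  13 gray
    13→2: 2 black — skip
    9 gray
      9→10: 10 is gray → back edge
Back edge closes the cycle 10 → 13 → 9 → 10; its vertices are {9, 10, 13}.

9, 10, 13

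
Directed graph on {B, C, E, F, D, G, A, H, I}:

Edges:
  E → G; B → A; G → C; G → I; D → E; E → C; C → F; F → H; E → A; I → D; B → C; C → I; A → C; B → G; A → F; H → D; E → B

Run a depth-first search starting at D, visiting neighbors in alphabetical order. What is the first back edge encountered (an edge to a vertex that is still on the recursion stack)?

H→D

DFS from D (visiting neighbors in alphabetical order); mark gray on enter, black on exit:
D gray
  E gray
    A gray
      C gray
        F gray
          H gray
            H→D: D is gray → back edge
First back edge: H → D.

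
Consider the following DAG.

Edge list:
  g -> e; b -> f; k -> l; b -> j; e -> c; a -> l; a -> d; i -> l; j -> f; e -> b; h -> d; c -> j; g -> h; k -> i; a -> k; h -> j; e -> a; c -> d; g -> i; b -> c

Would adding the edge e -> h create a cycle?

Adding e→h creates a cycle iff h can already reach e.
Explore from h: no path reaches e. The graph stays acyclic.

No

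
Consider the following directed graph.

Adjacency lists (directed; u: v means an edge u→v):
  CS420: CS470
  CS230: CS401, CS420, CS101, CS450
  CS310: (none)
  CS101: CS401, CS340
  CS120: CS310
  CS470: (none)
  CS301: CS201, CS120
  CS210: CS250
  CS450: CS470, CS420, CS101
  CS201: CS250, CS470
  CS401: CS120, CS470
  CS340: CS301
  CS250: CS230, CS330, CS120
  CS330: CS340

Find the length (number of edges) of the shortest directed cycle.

5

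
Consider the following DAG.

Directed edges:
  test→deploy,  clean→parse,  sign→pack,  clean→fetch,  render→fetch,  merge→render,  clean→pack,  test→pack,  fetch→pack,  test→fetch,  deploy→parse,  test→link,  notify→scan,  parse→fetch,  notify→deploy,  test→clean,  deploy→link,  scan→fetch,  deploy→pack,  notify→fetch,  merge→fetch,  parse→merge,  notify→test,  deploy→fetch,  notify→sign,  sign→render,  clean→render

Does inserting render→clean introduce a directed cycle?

Adding render→clean creates a cycle iff clean can already reach render.
Path from clean: clean → render.
So clean → … → render → clean is a cycle.

Yes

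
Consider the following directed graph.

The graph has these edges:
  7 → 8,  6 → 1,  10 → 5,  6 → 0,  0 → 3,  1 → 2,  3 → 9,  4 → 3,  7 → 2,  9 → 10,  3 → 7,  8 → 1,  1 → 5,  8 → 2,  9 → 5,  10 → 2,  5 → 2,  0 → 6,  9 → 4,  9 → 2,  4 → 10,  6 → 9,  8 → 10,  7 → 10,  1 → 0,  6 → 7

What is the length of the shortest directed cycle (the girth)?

For each vertex v, BFS finds the shortest path from v back to v.
The shortest such closed walk is 0 → 6 → 0, length 2.

2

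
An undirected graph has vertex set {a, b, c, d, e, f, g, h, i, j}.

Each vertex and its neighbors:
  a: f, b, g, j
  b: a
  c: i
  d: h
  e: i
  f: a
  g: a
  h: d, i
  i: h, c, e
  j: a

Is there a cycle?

DFS, tracking each vertex's parent; an edge to a visited non-parent vertex closes a cycle.
Start from b:
visit b (parent –)
  visit a (parent b)
    visit f (parent a)
      f–a: parent, skip
    a–b: parent, skip
    visit g (parent a)
      g–a: parent, skip
    visit j (parent a)
      j–a: parent, skip
visit c (parent –)
  visit i (parent c)
    visit h (parent i)
      visit d (parent h)
        d–h: parent, skip
      h–i: parent, skip
    i–c: parent, skip
    visit e (parent i)
      e–i: parent, skip
No non-parent visited neighbor found — the graph is a forest.

No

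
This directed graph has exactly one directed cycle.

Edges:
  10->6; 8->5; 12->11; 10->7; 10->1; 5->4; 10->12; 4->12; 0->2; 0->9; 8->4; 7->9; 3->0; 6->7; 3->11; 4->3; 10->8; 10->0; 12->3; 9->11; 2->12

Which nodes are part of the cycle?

0, 2, 3, 12

DFS with gray/black marking from 0:
0 gray
  2 gray
    12 gray
      3 gray
        3→0: 0 is gray → back edge
Back edge closes the cycle 0 → 2 → 12 → 3 → 0; its vertices are {0, 2, 3, 12}.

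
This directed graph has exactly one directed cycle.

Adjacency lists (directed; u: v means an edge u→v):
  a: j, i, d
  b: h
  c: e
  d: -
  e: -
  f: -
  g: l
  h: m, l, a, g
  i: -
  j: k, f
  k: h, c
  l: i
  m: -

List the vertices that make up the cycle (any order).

DFS with gray/black marking from h:
h gray
  m gray
  m black
  l gray
    i gray
    i black
  l black
  a gray
    j gray
      k gray
        k→h: h is gray → back edge
Back edge closes the cycle h → a → j → k → h; its vertices are {a, h, j, k}.

a, h, j, k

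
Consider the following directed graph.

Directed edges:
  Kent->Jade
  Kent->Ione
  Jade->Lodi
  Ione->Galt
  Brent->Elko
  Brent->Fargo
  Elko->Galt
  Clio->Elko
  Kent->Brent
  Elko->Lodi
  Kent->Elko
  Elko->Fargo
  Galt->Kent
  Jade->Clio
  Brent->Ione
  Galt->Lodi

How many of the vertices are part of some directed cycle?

7

A vertex is on a directed cycle iff it belongs to a strongly connected component of size ≥ 2 (or has a self-loop).
The vertices on cycles are {Clio, Elko, Galt, Ione, Jade, Kent, Brent} — 7 in total.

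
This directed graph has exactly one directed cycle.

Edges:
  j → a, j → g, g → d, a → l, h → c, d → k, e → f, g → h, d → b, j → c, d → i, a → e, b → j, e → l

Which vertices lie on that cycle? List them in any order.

b, d, g, j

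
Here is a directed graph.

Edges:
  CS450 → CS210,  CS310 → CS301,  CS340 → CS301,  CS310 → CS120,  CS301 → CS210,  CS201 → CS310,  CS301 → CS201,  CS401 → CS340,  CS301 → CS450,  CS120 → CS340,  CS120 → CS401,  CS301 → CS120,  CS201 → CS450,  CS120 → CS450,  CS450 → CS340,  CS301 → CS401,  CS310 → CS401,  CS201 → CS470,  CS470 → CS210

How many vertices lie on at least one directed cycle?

A vertex is on a directed cycle iff it belongs to a strongly connected component of size ≥ 2 (or has a self-loop).
The vertices on cycles are {CS120, CS201, CS301, CS310, CS340, CS401, CS450} — 7 in total.

7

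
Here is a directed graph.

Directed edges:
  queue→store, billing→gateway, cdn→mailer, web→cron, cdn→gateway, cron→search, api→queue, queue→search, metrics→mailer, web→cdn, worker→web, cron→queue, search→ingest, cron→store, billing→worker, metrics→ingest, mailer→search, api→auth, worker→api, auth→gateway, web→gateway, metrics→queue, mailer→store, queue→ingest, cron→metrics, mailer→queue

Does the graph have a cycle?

DFS with white/gray/black marking, starting from web:
web gray
  cron gray
    store gray
    store black
    queue gray
      search gray
        ingest gray
        ingest black
      search black
      queue→ingest: ingest black — skip
      queue→store: store black — skip
    queue black
    metrics gray
      metrics→ingest: ingest black — skip
      mailer gray
        mailer→queue: queue black — skip
        mailer→search: search black — skip
        mailer→store: store black — skip
      mailer black
      metrics→queue: queue black — skip
    metrics black
    cron→search: search black — skip
  cron black
  gateway gray
  gateway black
  cdn gray
    cdn→gateway: gateway black — skip
    cdn→mailer: mailer black — skip
  cdn black
web black
worker gray
  api gray
    auth gray
      auth→gateway: gateway black — skip
    auth black
    api→queue: queue black — skip
  api black
  worker→web: web black — skip
worker black
billing gray
  billing→worker: worker black — skip
  billing→gateway: gateway black — skip
billing black
Every edge goes to a white or black vertex — no back edge, so the graph is acyclic.

No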